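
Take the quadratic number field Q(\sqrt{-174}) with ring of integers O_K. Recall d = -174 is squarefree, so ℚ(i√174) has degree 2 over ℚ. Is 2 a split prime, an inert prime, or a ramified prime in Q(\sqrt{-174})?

2 is ramified

-174 mod 4 = 2, hence disc K = 4·(-174) = -696 and O_K = ℤ[√-174].
disc(K) = -696 = 2·(-348), so p = 2 is ramified.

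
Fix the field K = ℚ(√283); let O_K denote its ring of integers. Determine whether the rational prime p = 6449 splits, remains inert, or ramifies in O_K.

d = 283 ≡ 3 (mod 4), so O_K = ℤ[√283] and disc(K) = 4d = 1132.
6449 ∤ 1132, so 6449 is unramified.
Euler's criterion: 283^3224 mod 6449 = 6448. Thus (283|6449) = -1.
Legendre symbol -1 ⇒ 6449 is inert.

inert — (6449) stays prime in O_K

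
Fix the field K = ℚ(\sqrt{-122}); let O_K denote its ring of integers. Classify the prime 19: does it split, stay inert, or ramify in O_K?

-122 mod 4 = 2, hence disc K = 4·(-122) = -488 and O_K = ℤ[√-122].
disc(K) = -488 is not divisible by 19; 19 is unramified.
Legendre symbol by Euler's criterion: (-122/19) ≡ (-122)^9 ≡ 1 (mod 19), i.e. (-122/19) = 1.
(-122/19) = 1, so 19 splits.

split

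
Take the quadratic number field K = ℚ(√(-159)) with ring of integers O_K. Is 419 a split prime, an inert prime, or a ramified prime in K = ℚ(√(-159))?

Since -159 ≡ 1 mod 4, the ring of integers is ℤ[(1+√-159)/2] with discriminant -159.
Since gcd(419, -159) = 1 the prime 419 does not ramify.
Euler's criterion: (-159)^209 mod 419 = 1. Thus (-159|419) = 1.
Legendre symbol 1 ⇒ 419 is split.

split — (419) = 𝔭₁𝔭₂ with 𝔭₁ ≠ 𝔭₂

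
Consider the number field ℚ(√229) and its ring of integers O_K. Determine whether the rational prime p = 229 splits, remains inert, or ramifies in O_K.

229 mod 4 = 1, hence disc K = 229 and O_K = ℤ[(1+√229)/2].
Ramification test: 229 | 229. The prime 229 ramifies in K.

ramifies in O_K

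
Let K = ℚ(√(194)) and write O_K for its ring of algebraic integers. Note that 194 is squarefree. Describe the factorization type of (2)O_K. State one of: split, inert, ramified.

194 mod 4 = 2, hence disc K = 4·194 = 776 and O_K = ℤ[√194].
2 divides disc(K) = 776, so 2 ramifies.

ramified — (2) = 𝔭²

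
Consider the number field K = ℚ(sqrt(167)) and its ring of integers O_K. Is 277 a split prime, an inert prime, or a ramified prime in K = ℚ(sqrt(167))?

p is inert

Since 167 ≢ 1 mod 4, the ring of integers is ℤ[√167] with discriminant 4·167 = 668.
disc(K) = 668 is not divisible by 277; 277 is unramified.
(167/277) = 167^138 mod 277 = 276, giving Legendre symbol -1.
d is a non-residue mod p, hence 277 remains inert in O_K.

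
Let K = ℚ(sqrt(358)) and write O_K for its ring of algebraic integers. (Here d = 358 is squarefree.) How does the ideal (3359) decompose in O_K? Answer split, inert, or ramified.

d = 358 ≡ 2 (mod 4), so O_K = ℤ[√358] and disc(K) = 4d = 1432.
3359 ∤ 1432, so 3359 is unramified.
Euler's criterion: 358^1679 mod 3359 = 1. Thus (358|3359) = 1.
(358/3359) = 1, so 3359 splits.

p splits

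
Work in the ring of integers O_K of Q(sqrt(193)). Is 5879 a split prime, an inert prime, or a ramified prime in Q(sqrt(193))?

remains prime (inert)

Since 193 ≡ 1 mod 4, the ring of integers is ℤ[(1+√193)/2] with discriminant 193.
Since gcd(5879, 193) = 1 the prime 5879 does not ramify.
(193/5879) = 193^2939 mod 5879 = 5878, giving Legendre symbol -1.
Legendre symbol -1 ⇒ 5879 is inert.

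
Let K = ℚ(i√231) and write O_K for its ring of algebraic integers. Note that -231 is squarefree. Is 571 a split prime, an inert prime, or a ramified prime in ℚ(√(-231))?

inert

-231 mod 4 = 1, hence disc K = -231 and O_K = ℤ[(1+√-231)/2].
571 ∤ -231, so 571 is unramified.
Euler's criterion: (-231)^285 mod 571 = 570. Thus (-231|571) = -1.
d is a non-residue mod p, hence 571 remains inert in O_K.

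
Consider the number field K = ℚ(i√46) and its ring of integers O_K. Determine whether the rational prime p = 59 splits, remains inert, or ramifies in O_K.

59 remains inert

d = -46 ≡ 2 (mod 4), so O_K = ℤ[√-46] and disc(K) = 4d = -184.
Since gcd(59, -184) = 1 the prime 59 does not ramify.
Euler's criterion: (-46)^29 mod 59 = 58. Thus (-46|59) = -1.
d is a non-residue mod p, hence 59 remains inert in O_K.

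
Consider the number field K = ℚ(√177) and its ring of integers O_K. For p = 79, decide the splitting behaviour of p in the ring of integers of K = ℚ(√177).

Since 177 ≡ 1 mod 4, the ring of integers is ℤ[(1+√177)/2] with discriminant 177.
Since gcd(79, 177) = 1 the prime 79 does not ramify.
Compute (177/79) via Euler: 19^((79-1)/2) mod 79 = 1, so (177/79) = 1.
(177/79) = 1, so 79 splits.

79 splits in O_K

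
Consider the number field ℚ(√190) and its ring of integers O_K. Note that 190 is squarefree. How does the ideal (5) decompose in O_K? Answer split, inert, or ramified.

d = 190 ≡ 2 (mod 4), so O_K = ℤ[√190] and disc(K) = 4d = 760.
5 divides disc(K) = 760, so 5 ramifies.

p ramifies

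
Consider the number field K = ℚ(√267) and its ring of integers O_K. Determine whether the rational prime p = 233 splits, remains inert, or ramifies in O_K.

267 mod 4 = 3, hence disc K = 4·267 = 1068 and O_K = ℤ[√267].
233 ∤ 1068, so 233 is unramified.
Compute (267/233) via Euler: 34^((233-1)/2) mod 233 = 232, so (267/233) = -1.
(267/233) = -1, so 233 is inert.

233 remains inert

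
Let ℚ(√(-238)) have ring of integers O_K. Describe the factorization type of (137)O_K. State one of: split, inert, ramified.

137 splits in O_K

d = -238 ≡ 2 (mod 4), so O_K = ℤ[√-238] and disc(K) = 4d = -952.
Since gcd(137, -952) = 1 the prime 137 does not ramify.
(-238/137) = 36^68 mod 137 = 1, giving Legendre symbol 1.
(-238/137) = 1, so 137 splits.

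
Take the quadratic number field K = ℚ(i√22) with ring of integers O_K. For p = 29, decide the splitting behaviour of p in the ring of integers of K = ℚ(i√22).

split

-22 mod 4 = 2, hence disc K = 4·(-22) = -88 and O_K = ℤ[√-22].
29 ∤ -88, so 29 is unramified.
Compute (-22/29) via Euler: 7^((29-1)/2) mod 29 = 1, so (-22/29) = 1.
Legendre symbol 1 ⇒ 29 is split.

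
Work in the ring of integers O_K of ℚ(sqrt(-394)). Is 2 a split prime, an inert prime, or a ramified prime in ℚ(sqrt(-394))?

ramifies in O_K

-394 mod 4 = 2, hence disc K = 4·(-394) = -1576 and O_K = ℤ[√-394].
2 divides disc(K) = -1576, so 2 ramifies.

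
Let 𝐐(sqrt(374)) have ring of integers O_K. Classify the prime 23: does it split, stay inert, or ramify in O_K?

p splits

Since 374 ≢ 1 mod 4, the ring of integers is ℤ[√374] with discriminant 4·374 = 1496.
Since gcd(23, 1496) = 1 the prime 23 does not ramify.
(374/23) = 6^11 mod 23 = 1, giving Legendre symbol 1.
(374/23) = 1, so 23 splits.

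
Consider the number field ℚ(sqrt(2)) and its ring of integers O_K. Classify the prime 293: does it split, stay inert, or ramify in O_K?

remains prime (inert)

2 mod 4 = 2, hence disc K = 4·2 = 8 and O_K = ℤ[√2].
disc(K) = 8 is not divisible by 293; 293 is unramified.
(2/293) = 2^146 mod 293 = 292, giving Legendre symbol -1.
(2/293) = -1, so 293 is inert.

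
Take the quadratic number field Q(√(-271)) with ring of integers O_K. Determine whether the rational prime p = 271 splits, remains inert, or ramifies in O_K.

ramifies in O_K

-271 mod 4 = 1, hence disc K = -271 and O_K = ℤ[(1+√-271)/2].
Ramification test: 271 | -271. The prime 271 ramifies in K.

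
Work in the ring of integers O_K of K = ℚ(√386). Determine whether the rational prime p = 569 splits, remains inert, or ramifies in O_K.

p is inert

Since 386 ≢ 1 mod 4, the ring of integers is ℤ[√386] with discriminant 4·386 = 1544.
disc(K) = 1544 is not divisible by 569; 569 is unramified.
Legendre symbol by Euler's criterion: (386/569) ≡ 386^284 ≡ 568 (mod 569), i.e. (386/569) = -1.
Legendre symbol -1 ⇒ 569 is inert.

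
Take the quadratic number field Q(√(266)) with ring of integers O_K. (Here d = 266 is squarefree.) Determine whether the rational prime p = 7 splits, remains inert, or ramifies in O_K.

p ramifies

Since 266 ≢ 1 mod 4, the ring of integers is ℤ[√266] with discriminant 4·266 = 1064.
Ramification test: 7 | 1064. The prime 7 ramifies in K.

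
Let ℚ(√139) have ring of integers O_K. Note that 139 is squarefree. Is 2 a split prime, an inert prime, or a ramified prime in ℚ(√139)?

p ramifies

d = 139 ≡ 3 (mod 4), so O_K = ℤ[√139] and disc(K) = 4d = 556.
Ramification test: 2 | 556. The prime 2 ramifies in K.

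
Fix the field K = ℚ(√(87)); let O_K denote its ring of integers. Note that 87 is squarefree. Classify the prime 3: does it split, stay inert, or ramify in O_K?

ramified — (3) = 𝔭²

d = 87 ≡ 3 (mod 4), so O_K = ℤ[√87] and disc(K) = 4d = 348.
Ramification test: 3 | 348. The prime 3 ramifies in K.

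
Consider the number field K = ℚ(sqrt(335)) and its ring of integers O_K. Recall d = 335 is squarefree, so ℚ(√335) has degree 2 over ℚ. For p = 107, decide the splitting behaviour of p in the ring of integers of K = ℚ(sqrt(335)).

split

335 mod 4 = 3, hence disc K = 4·335 = 1340 and O_K = ℤ[√335].
107 ∤ 1340, so 107 is unramified.
(335/107) = 14^53 mod 107 = 1, giving Legendre symbol 1.
Legendre symbol 1 ⇒ 107 is split.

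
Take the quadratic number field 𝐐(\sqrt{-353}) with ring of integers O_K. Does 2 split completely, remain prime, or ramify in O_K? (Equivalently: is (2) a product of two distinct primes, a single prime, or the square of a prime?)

d = -353 ≡ 3 (mod 4), so O_K = ℤ[√-353] and disc(K) = 4d = -1412.
2 divides disc(K) = -1412, so 2 ramifies.

ramifies in O_K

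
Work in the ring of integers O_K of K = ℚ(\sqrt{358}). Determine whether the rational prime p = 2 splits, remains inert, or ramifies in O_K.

358 mod 4 = 2, hence disc K = 4·358 = 1432 and O_K = ℤ[√358].
2 divides disc(K) = 1432, so 2 ramifies.

ramified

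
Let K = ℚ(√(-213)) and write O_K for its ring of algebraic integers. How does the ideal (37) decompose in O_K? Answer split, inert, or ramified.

Since -213 ≢ 1 mod 4, the ring of integers is ℤ[√-213] with discriminant 4·(-213) = -852.
37 ∤ -852, so 37 is unramified.
Legendre symbol by Euler's criterion: (-213/37) ≡ (-213)^18 ≡ 1 (mod 37), i.e. (-213/37) = 1.
Legendre symbol 1 ⇒ 37 is split.

37 splits in O_K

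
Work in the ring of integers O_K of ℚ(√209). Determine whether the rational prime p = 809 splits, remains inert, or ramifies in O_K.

inert — (809) stays prime in O_K

209 mod 4 = 1, hence disc K = 209 and O_K = ℤ[(1+√209)/2].
Since gcd(809, 209) = 1 the prime 809 does not ramify.
Legendre symbol by Euler's criterion: (209/809) ≡ 209^404 ≡ 808 (mod 809), i.e. (209/809) = -1.
(209/809) = -1, so 809 is inert.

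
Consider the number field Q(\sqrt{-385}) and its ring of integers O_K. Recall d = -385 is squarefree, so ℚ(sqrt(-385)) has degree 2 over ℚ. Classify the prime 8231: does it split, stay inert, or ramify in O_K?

Since -385 ≢ 1 mod 4, the ring of integers is ℤ[√-385] with discriminant 4·(-385) = -1540.
disc(K) = -1540 is not divisible by 8231; 8231 is unramified.
(-385/8231) = 7846^4115 mod 8231 = 1, giving Legendre symbol 1.
Legendre symbol 1 ⇒ 8231 is split.

8231 splits in O_K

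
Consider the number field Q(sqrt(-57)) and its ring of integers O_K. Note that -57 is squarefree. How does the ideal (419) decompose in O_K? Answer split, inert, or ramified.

Since -57 ≢ 1 mod 4, the ring of integers is ℤ[√-57] with discriminant 4·(-57) = -228.
Since gcd(419, -228) = 1 the prime 419 does not ramify.
Legendre symbol by Euler's criterion: (-57/419) ≡ (-57)^209 ≡ 1 (mod 419), i.e. (-57/419) = 1.
Legendre symbol 1 ⇒ 419 is split.

419 splits in O_K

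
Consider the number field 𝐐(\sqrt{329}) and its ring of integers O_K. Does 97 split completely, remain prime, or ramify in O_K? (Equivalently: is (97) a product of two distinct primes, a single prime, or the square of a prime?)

Since 329 ≡ 1 mod 4, the ring of integers is ℤ[(1+√329)/2] with discriminant 329.
disc(K) = 329 is not divisible by 97; 97 is unramified.
Legendre symbol by Euler's criterion: (329/97) ≡ 329^48 ≡ 96 (mod 97), i.e. (329/97) = -1.
Legendre symbol -1 ⇒ 97 is inert.

inert — (97) stays prime in O_K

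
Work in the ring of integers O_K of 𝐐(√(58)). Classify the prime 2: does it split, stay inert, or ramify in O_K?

58 mod 4 = 2, hence disc K = 4·58 = 232 and O_K = ℤ[√58].
Ramification test: 2 | 232. The prime 2 ramifies in K.

2 is ramified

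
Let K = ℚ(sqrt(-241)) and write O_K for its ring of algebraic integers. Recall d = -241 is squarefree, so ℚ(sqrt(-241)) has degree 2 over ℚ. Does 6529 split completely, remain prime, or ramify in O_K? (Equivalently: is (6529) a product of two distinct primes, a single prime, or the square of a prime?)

p is inert

-241 mod 4 = 3, hence disc K = 4·(-241) = -964 and O_K = ℤ[√-241].
disc(K) = -964 is not divisible by 6529; 6529 is unramified.
Euler's criterion: (-241)^3264 mod 6529 = 6528. Thus (-241|6529) = -1.
(-241/6529) = -1, so 6529 is inert.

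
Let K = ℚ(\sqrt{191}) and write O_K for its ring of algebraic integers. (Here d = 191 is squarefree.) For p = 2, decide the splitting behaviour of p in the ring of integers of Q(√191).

191 mod 4 = 3, hence disc K = 4·191 = 764 and O_K = ℤ[√191].
Ramification test: 2 | 764. The prime 2 ramifies in K.

2 is ramified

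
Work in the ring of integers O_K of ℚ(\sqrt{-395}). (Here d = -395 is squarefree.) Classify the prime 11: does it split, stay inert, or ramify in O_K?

split — (11) = 𝔭₁𝔭₂ with 𝔭₁ ≠ 𝔭₂

d = -395 ≡ 1 (mod 4), so O_K = ℤ[(1+√-395)/2] and disc(K) = d = -395.
Since gcd(11, -395) = 1 the prime 11 does not ramify.
(-395/11) = 1^5 mod 11 = 1, giving Legendre symbol 1.
(-395/11) = 1, so 11 splits.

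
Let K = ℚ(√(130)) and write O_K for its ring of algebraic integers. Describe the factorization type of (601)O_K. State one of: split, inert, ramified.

split

d = 130 ≡ 2 (mod 4), so O_K = ℤ[√130] and disc(K) = 4d = 520.
601 ∤ 520, so 601 is unramified.
Compute (130/601) via Euler: 130^((601-1)/2) mod 601 = 1, so (130/601) = 1.
d is a quadratic residue mod p, hence 601 splits in O_K.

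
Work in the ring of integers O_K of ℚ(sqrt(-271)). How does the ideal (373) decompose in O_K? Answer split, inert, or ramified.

d = -271 ≡ 1 (mod 4), so O_K = ℤ[(1+√-271)/2] and disc(K) = d = -271.
disc(K) = -271 is not divisible by 373; 373 is unramified.
(-271/373) = 102^186 mod 373 = 372, giving Legendre symbol -1.
(-271/373) = -1, so 373 is inert.

inert — (373) stays prime in O_K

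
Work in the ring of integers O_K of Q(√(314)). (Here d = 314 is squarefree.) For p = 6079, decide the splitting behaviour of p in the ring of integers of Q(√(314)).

splits completely

d = 314 ≡ 2 (mod 4), so O_K = ℤ[√314] and disc(K) = 4d = 1256.
disc(K) = 1256 is not divisible by 6079; 6079 is unramified.
Compute (314/6079) via Euler: 314^((6079-1)/2) mod 6079 = 1, so (314/6079) = 1.
(314/6079) = 1, so 6079 splits.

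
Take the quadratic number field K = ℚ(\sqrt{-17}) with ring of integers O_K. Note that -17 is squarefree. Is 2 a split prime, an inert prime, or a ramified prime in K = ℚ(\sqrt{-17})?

ramified — (2) = 𝔭²

-17 mod 4 = 3, hence disc K = 4·(-17) = -68 and O_K = ℤ[√-17].
Ramification test: 2 | -68. The prime 2 ramifies in K.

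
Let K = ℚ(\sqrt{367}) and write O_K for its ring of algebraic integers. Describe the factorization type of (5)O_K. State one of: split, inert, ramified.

Since 367 ≢ 1 mod 4, the ring of integers is ℤ[√367] with discriminant 4·367 = 1468.
disc(K) = 1468 is not divisible by 5; 5 is unramified.
(367/5) = 2^2 mod 5 = 4, giving Legendre symbol -1.
(367/5) = -1, so 5 is inert.

inert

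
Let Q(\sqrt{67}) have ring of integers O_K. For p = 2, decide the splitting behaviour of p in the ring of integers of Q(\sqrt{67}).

67 mod 4 = 3, hence disc K = 4·67 = 268 and O_K = ℤ[√67].
Ramification test: 2 | 268. The prime 2 ramifies in K.

2 is ramified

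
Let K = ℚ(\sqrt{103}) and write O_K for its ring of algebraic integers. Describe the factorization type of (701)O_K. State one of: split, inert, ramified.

split — (701) = 𝔭₁𝔭₂ with 𝔭₁ ≠ 𝔭₂

d = 103 ≡ 3 (mod 4), so O_K = ℤ[√103] and disc(K) = 4d = 412.
disc(K) = 412 is not divisible by 701; 701 is unramified.
Legendre symbol by Euler's criterion: (103/701) ≡ 103^350 ≡ 1 (mod 701), i.e. (103/701) = 1.
Legendre symbol 1 ⇒ 701 is split.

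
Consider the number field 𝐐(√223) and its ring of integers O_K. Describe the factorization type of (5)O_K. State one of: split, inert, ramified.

223 mod 4 = 3, hence disc K = 4·223 = 892 and O_K = ℤ[√223].
disc(K) = 892 is not divisible by 5; 5 is unramified.
Legendre symbol by Euler's criterion: (223/5) ≡ 223^2 ≡ 4 (mod 5), i.e. (223/5) = -1.
Legendre symbol -1 ⇒ 5 is inert.

5 remains inert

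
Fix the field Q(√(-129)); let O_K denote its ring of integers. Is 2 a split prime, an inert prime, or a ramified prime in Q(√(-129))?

ramified

d = -129 ≡ 3 (mod 4), so O_K = ℤ[√-129] and disc(K) = 4d = -516.
disc(K) = -516 = 2·(-258), so p = 2 is ramified.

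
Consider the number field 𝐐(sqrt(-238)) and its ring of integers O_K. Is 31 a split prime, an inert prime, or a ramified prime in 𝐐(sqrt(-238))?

p splits

-238 mod 4 = 2, hence disc K = 4·(-238) = -952 and O_K = ℤ[√-238].
Since gcd(31, -952) = 1 the prime 31 does not ramify.
Euler's criterion: (-238)^15 mod 31 = 1. Thus (-238|31) = 1.
(-238/31) = 1, so 31 splits.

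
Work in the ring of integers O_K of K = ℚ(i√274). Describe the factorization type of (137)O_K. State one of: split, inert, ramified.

ramifies in O_K

d = -274 ≡ 2 (mod 4), so O_K = ℤ[√-274] and disc(K) = 4d = -1096.
disc(K) = -1096 = 137·(-8), so p = 137 is ramified.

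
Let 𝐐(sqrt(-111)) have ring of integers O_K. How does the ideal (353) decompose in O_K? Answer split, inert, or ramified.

353 splits in O_K

-111 mod 4 = 1, hence disc K = -111 and O_K = ℤ[(1+√-111)/2].
disc(K) = -111 is not divisible by 353; 353 is unramified.
(-111/353) = 242^176 mod 353 = 1, giving Legendre symbol 1.
Legendre symbol 1 ⇒ 353 is split.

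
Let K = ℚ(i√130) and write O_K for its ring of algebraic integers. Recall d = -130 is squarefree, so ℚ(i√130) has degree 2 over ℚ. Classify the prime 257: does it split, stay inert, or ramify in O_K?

-130 mod 4 = 2, hence disc K = 4·(-130) = -520 and O_K = ℤ[√-130].
disc(K) = -520 is not divisible by 257; 257 is unramified.
Compute (-130/257) via Euler: 127^((257-1)/2) mod 257 = 256, so (-130/257) = -1.
d is a non-residue mod p, hence 257 remains inert in O_K.

remains prime (inert)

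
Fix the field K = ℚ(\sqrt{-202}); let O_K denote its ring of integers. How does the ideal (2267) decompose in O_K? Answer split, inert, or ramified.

split — (2267) = 𝔭₁𝔭₂ with 𝔭₁ ≠ 𝔭₂

Since -202 ≢ 1 mod 4, the ring of integers is ℤ[√-202] with discriminant 4·(-202) = -808.
Since gcd(2267, -808) = 1 the prime 2267 does not ramify.
(-202/2267) = 2065^1133 mod 2267 = 1, giving Legendre symbol 1.
(-202/2267) = 1, so 2267 splits.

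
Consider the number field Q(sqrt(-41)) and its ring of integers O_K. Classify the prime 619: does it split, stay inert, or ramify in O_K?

d = -41 ≡ 3 (mod 4), so O_K = ℤ[√-41] and disc(K) = 4d = -164.
disc(K) = -164 is not divisible by 619; 619 is unramified.
(-41/619) = 578^309 mod 619 = 618, giving Legendre symbol -1.
d is a non-residue mod p, hence 619 remains inert in O_K.

remains prime (inert)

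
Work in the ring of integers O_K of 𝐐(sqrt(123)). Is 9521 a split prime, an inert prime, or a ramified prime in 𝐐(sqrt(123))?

d = 123 ≡ 3 (mod 4), so O_K = ℤ[√123] and disc(K) = 4d = 492.
Since gcd(9521, 492) = 1 the prime 9521 does not ramify.
Euler's criterion: 123^4760 mod 9521 = 9520. Thus (123|9521) = -1.
d is a non-residue mod p, hence 9521 remains inert in O_K.

p is inert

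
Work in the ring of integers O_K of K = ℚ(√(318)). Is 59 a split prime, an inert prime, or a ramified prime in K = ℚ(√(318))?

p is inert

Since 318 ≢ 1 mod 4, the ring of integers is ℤ[√318] with discriminant 4·318 = 1272.
Since gcd(59, 1272) = 1 the prime 59 does not ramify.
Legendre symbol by Euler's criterion: (318/59) ≡ 318^29 ≡ 58 (mod 59), i.e. (318/59) = -1.
Legendre symbol -1 ⇒ 59 is inert.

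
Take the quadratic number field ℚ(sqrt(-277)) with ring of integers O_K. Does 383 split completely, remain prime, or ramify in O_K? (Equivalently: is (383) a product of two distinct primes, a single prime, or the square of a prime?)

p is inert

d = -277 ≡ 3 (mod 4), so O_K = ℤ[√-277] and disc(K) = 4d = -1108.
disc(K) = -1108 is not divisible by 383; 383 is unramified.
Legendre symbol by Euler's criterion: (-277/383) ≡ (-277)^191 ≡ 382 (mod 383), i.e. (-277/383) = -1.
d is a non-residue mod p, hence 383 remains inert in O_K.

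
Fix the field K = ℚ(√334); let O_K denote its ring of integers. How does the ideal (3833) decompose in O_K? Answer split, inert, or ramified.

334 mod 4 = 2, hence disc K = 4·334 = 1336 and O_K = ℤ[√334].
Since gcd(3833, 1336) = 1 the prime 3833 does not ramify.
Compute (334/3833) via Euler: 334^((3833-1)/2) mod 3833 = 3832, so (334/3833) = -1.
Legendre symbol -1 ⇒ 3833 is inert.

p is inert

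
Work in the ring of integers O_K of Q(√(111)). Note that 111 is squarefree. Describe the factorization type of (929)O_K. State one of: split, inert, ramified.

111 mod 4 = 3, hence disc K = 4·111 = 444 and O_K = ℤ[√111].
Since gcd(929, 444) = 1 the prime 929 does not ramify.
Legendre symbol by Euler's criterion: (111/929) ≡ 111^464 ≡ 928 (mod 929), i.e. (111/929) = -1.
Legendre symbol -1 ⇒ 929 is inert.

inert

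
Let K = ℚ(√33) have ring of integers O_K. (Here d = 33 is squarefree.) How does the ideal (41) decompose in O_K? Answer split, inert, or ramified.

p splits

d = 33 ≡ 1 (mod 4), so O_K = ℤ[(1+√33)/2] and disc(K) = d = 33.
Since gcd(41, 33) = 1 the prime 41 does not ramify.
Euler's criterion: 33^20 mod 41 = 1. Thus (33|41) = 1.
(33/41) = 1, so 41 splits.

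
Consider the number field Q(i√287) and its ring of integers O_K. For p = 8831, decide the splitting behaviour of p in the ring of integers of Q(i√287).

Since -287 ≡ 1 mod 4, the ring of integers is ℤ[(1+√-287)/2] with discriminant -287.
Since gcd(8831, -287) = 1 the prime 8831 does not ramify.
Legendre symbol by Euler's criterion: (-287/8831) ≡ (-287)^4415 ≡ 1 (mod 8831), i.e. (-287/8831) = 1.
(-287/8831) = 1, so 8831 splits.

splits completely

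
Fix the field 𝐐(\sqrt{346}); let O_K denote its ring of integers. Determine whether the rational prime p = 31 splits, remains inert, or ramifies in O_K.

d = 346 ≡ 2 (mod 4), so O_K = ℤ[√346] and disc(K) = 4d = 1384.
Since gcd(31, 1384) = 1 the prime 31 does not ramify.
Legendre symbol by Euler's criterion: (346/31) ≡ 346^15 ≡ 1 (mod 31), i.e. (346/31) = 1.
(346/31) = 1, so 31 splits.

31 splits in O_K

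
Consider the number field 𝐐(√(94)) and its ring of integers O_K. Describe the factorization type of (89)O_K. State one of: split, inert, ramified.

94 mod 4 = 2, hence disc K = 4·94 = 376 and O_K = ℤ[√94].
89 ∤ 376, so 89 is unramified.
Legendre symbol by Euler's criterion: (94/89) ≡ 94^44 ≡ 1 (mod 89), i.e. (94/89) = 1.
d is a quadratic residue mod p, hence 89 splits in O_K.

p splits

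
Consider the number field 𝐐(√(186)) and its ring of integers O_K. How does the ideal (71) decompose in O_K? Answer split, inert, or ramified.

p is inert

186 mod 4 = 2, hence disc K = 4·186 = 744 and O_K = ℤ[√186].
71 ∤ 744, so 71 is unramified.
Euler's criterion: 186^35 mod 71 = 70. Thus (186|71) = -1.
(186/71) = -1, so 71 is inert.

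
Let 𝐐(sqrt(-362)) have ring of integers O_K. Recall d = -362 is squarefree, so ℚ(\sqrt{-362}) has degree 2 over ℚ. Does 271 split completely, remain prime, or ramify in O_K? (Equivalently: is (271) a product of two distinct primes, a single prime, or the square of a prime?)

-362 mod 4 = 2, hence disc K = 4·(-362) = -1448 and O_K = ℤ[√-362].
271 ∤ -1448, so 271 is unramified.
Legendre symbol by Euler's criterion: (-362/271) ≡ (-362)^135 ≡ 1 (mod 271), i.e. (-362/271) = 1.
(-362/271) = 1, so 271 splits.

splits completely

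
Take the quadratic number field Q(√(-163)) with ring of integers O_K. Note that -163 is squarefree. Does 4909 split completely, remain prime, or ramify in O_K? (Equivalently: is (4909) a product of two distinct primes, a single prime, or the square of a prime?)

inert — (4909) stays prime in O_K

-163 mod 4 = 1, hence disc K = -163 and O_K = ℤ[(1+√-163)/2].
4909 ∤ -163, so 4909 is unramified.
(-163/4909) = 4746^2454 mod 4909 = 4908, giving Legendre symbol -1.
(-163/4909) = -1, so 4909 is inert.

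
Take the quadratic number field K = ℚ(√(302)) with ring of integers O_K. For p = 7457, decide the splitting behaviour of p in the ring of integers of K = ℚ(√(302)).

Since 302 ≢ 1 mod 4, the ring of integers is ℤ[√302] with discriminant 4·302 = 1208.
7457 ∤ 1208, so 7457 is unramified.
Euler's criterion: 302^3728 mod 7457 = 1. Thus (302|7457) = 1.
d is a quadratic residue mod p, hence 7457 splits in O_K.

7457 splits in O_K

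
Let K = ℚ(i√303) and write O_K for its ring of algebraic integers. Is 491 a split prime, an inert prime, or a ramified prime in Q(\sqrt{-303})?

Since -303 ≡ 1 mod 4, the ring of integers is ℤ[(1+√-303)/2] with discriminant -303.
disc(K) = -303 is not divisible by 491; 491 is unramified.
Euler's criterion: (-303)^245 mod 491 = 490. Thus (-303|491) = -1.
Legendre symbol -1 ⇒ 491 is inert.

inert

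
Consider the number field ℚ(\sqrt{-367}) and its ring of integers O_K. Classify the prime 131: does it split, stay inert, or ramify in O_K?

remains prime (inert)

-367 mod 4 = 1, hence disc K = -367 and O_K = ℤ[(1+√-367)/2].
Since gcd(131, -367) = 1 the prime 131 does not ramify.
Compute (-367/131) via Euler: 26^((131-1)/2) mod 131 = 130, so (-367/131) = -1.
(-367/131) = -1, so 131 is inert.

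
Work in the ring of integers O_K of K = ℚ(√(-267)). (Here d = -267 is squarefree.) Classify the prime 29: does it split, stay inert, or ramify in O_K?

d = -267 ≡ 1 (mod 4), so O_K = ℤ[(1+√-267)/2] and disc(K) = d = -267.
Since gcd(29, -267) = 1 the prime 29 does not ramify.
Compute (-267/29) via Euler: 23^((29-1)/2) mod 29 = 1, so (-267/29) = 1.
(-267/29) = 1, so 29 splits.

split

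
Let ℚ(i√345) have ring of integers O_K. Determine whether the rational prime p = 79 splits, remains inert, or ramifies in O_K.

Since -345 ≢ 1 mod 4, the ring of integers is ℤ[√-345] with discriminant 4·(-345) = -1380.
Since gcd(79, -1380) = 1 the prime 79 does not ramify.
Euler's criterion: (-345)^39 mod 79 = 1. Thus (-345|79) = 1.
(-345/79) = 1, so 79 splits.

splits completely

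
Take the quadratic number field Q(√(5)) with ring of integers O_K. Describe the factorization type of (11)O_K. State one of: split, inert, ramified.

d = 5 ≡ 1 (mod 4), so O_K = ℤ[(1+√5)/2] and disc(K) = d = 5.
disc(K) = 5 is not divisible by 11; 11 is unramified.
Euler's criterion: 5^5 mod 11 = 1. Thus (5|11) = 1.
Legendre symbol 1 ⇒ 11 is split.

split — (11) = 𝔭₁𝔭₂ with 𝔭₁ ≠ 𝔭₂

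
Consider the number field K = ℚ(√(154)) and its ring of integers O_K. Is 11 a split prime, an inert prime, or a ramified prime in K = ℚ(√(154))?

Since 154 ≢ 1 mod 4, the ring of integers is ℤ[√154] with discriminant 4·154 = 616.
11 divides disc(K) = 616, so 11 ramifies.

ramified — (11) = 𝔭²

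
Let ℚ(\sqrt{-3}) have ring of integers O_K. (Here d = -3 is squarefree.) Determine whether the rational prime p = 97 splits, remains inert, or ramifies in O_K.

-3 mod 4 = 1, hence disc K = -3 and O_K = ℤ[(1+√-3)/2].
97 ∤ -3, so 97 is unramified.
Compute (-3/97) via Euler: 94^((97-1)/2) mod 97 = 1, so (-3/97) = 1.
(-3/97) = 1, so 97 splits.

split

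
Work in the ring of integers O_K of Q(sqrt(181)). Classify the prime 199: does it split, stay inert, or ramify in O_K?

p is inert

181 mod 4 = 1, hence disc K = 181 and O_K = ℤ[(1+√181)/2].
disc(K) = 181 is not divisible by 199; 199 is unramified.
Euler's criterion: 181^99 mod 199 = 198. Thus (181|199) = -1.
d is a non-residue mod p, hence 199 remains inert in O_K.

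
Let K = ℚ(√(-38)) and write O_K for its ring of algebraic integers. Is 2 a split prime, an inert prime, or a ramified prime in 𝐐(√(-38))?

Since -38 ≢ 1 mod 4, the ring of integers is ℤ[√-38] with discriminant 4·(-38) = -152.
2 divides disc(K) = -152, so 2 ramifies.

ramifies in O_K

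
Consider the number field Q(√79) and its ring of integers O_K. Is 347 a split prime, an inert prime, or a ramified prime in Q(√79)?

Since 79 ≢ 1 mod 4, the ring of integers is ℤ[√79] with discriminant 4·79 = 316.
347 ∤ 316, so 347 is unramified.
Legendre symbol by Euler's criterion: (79/347) ≡ 79^173 ≡ 346 (mod 347), i.e. (79/347) = -1.
(79/347) = -1, so 347 is inert.

remains prime (inert)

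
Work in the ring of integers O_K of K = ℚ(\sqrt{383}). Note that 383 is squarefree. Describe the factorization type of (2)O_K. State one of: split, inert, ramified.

2 is ramified

Since 383 ≢ 1 mod 4, the ring of integers is ℤ[√383] with discriminant 4·383 = 1532.
disc(K) = 1532 = 2·766, so p = 2 is ramified.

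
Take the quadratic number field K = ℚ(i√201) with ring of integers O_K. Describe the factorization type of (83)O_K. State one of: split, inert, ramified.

split — (83) = 𝔭₁𝔭₂ with 𝔭₁ ≠ 𝔭₂

d = -201 ≡ 3 (mod 4), so O_K = ℤ[√-201] and disc(K) = 4d = -804.
Since gcd(83, -804) = 1 the prime 83 does not ramify.
Euler's criterion: (-201)^41 mod 83 = 1. Thus (-201|83) = 1.
d is a quadratic residue mod p, hence 83 splits in O_K.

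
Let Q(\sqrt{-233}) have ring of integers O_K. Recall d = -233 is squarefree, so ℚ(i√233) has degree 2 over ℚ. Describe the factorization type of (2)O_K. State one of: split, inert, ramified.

-233 mod 4 = 3, hence disc K = 4·(-233) = -932 and O_K = ℤ[√-233].
2 divides disc(K) = -932, so 2 ramifies.

ramified — (2) = 𝔭²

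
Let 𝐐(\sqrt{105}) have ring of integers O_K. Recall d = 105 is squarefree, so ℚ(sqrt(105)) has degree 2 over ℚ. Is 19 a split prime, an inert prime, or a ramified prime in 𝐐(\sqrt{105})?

d = 105 ≡ 1 (mod 4), so O_K = ℤ[(1+√105)/2] and disc(K) = d = 105.
19 ∤ 105, so 19 is unramified.
(105/19) = 10^9 mod 19 = 18, giving Legendre symbol -1.
d is a non-residue mod p, hence 19 remains inert in O_K.

inert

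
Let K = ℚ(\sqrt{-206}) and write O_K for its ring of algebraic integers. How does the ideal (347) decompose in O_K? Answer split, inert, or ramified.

inert

Since -206 ≢ 1 mod 4, the ring of integers is ℤ[√-206] with discriminant 4·(-206) = -824.
Since gcd(347, -824) = 1 the prime 347 does not ramify.
Legendre symbol by Euler's criterion: (-206/347) ≡ (-206)^173 ≡ 346 (mod 347), i.e. (-206/347) = -1.
Legendre symbol -1 ⇒ 347 is inert.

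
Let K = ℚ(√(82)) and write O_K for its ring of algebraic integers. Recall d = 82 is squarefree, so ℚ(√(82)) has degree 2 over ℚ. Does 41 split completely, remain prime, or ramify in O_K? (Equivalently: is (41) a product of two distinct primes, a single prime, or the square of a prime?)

ramifies in O_K

82 mod 4 = 2, hence disc K = 4·82 = 328 and O_K = ℤ[√82].
disc(K) = 328 = 41·8, so p = 41 is ramified.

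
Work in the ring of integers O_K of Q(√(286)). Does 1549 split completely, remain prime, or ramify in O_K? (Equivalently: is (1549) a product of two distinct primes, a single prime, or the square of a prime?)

d = 286 ≡ 2 (mod 4), so O_K = ℤ[√286] and disc(K) = 4d = 1144.
1549 ∤ 1144, so 1549 is unramified.
Euler's criterion: 286^774 mod 1549 = 1. Thus (286|1549) = 1.
(286/1549) = 1, so 1549 splits.

1549 splits in O_K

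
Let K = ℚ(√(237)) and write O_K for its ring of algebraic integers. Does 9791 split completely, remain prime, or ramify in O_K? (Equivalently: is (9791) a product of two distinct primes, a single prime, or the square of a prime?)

d = 237 ≡ 1 (mod 4), so O_K = ℤ[(1+√237)/2] and disc(K) = d = 237.
disc(K) = 237 is not divisible by 9791; 9791 is unramified.
Compute (237/9791) via Euler: 237^((9791-1)/2) mod 9791 = 1, so (237/9791) = 1.
d is a quadratic residue mod p, hence 9791 splits in O_K.

split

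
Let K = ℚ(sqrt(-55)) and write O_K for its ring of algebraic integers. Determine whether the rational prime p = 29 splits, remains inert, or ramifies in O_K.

inert — (29) stays prime in O_K

-55 mod 4 = 1, hence disc K = -55 and O_K = ℤ[(1+√-55)/2].
disc(K) = -55 is not divisible by 29; 29 is unramified.
Legendre symbol by Euler's criterion: (-55/29) ≡ (-55)^14 ≡ 28 (mod 29), i.e. (-55/29) = -1.
(-55/29) = -1, so 29 is inert.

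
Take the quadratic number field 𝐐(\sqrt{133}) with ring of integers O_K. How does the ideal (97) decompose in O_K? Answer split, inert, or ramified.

97 splits in O_K

133 mod 4 = 1, hence disc K = 133 and O_K = ℤ[(1+√133)/2].
disc(K) = 133 is not divisible by 97; 97 is unramified.
Legendre symbol by Euler's criterion: (133/97) ≡ 133^48 ≡ 1 (mod 97), i.e. (133/97) = 1.
(133/97) = 1, so 97 splits.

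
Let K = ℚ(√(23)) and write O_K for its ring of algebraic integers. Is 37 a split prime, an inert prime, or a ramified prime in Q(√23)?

Since 23 ≢ 1 mod 4, the ring of integers is ℤ[√23] with discriminant 4·23 = 92.
Since gcd(37, 92) = 1 the prime 37 does not ramify.
Euler's criterion: 23^18 mod 37 = 36. Thus (23|37) = -1.
d is a non-residue mod p, hence 37 remains inert in O_K.

inert — (37) stays prime in O_K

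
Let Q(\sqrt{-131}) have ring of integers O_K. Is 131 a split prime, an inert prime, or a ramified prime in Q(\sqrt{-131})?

ramified

-131 mod 4 = 1, hence disc K = -131 and O_K = ℤ[(1+√-131)/2].
Ramification test: 131 | -131. The prime 131 ramifies in K.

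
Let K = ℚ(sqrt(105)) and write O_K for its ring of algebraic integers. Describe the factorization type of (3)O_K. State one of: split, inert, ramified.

105 mod 4 = 1, hence disc K = 105 and O_K = ℤ[(1+√105)/2].
disc(K) = 105 = 3·35, so p = 3 is ramified.

p ramifies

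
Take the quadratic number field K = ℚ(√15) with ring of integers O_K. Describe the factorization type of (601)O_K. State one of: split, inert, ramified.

p splits

15 mod 4 = 3, hence disc K = 4·15 = 60 and O_K = ℤ[√15].
601 ∤ 60, so 601 is unramified.
Compute (15/601) via Euler: 15^((601-1)/2) mod 601 = 1, so (15/601) = 1.
d is a quadratic residue mod p, hence 601 splits in O_K.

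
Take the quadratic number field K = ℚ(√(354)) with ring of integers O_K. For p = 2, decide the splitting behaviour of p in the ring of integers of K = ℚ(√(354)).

354 mod 4 = 2, hence disc K = 4·354 = 1416 and O_K = ℤ[√354].
disc(K) = 1416 = 2·708, so p = 2 is ramified.

ramifies in O_K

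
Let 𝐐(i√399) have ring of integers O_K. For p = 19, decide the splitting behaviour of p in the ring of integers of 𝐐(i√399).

ramifies in O_K

-399 mod 4 = 1, hence disc K = -399 and O_K = ℤ[(1+√-399)/2].
19 divides disc(K) = -399, so 19 ramifies.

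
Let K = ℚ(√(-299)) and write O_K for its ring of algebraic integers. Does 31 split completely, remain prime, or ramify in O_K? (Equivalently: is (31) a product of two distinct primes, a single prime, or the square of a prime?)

-299 mod 4 = 1, hence disc K = -299 and O_K = ℤ[(1+√-299)/2].
31 ∤ -299, so 31 is unramified.
Compute (-299/31) via Euler: 11^((31-1)/2) mod 31 = 30, so (-299/31) = -1.
(-299/31) = -1, so 31 is inert.

inert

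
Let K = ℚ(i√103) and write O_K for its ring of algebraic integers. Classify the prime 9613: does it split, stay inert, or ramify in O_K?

split — (9613) = 𝔭₁𝔭₂ with 𝔭₁ ≠ 𝔭₂

Since -103 ≡ 1 mod 4, the ring of integers is ℤ[(1+√-103)/2] with discriminant -103.
9613 ∤ -103, so 9613 is unramified.
Euler's criterion: (-103)^4806 mod 9613 = 1. Thus (-103|9613) = 1.
Legendre symbol 1 ⇒ 9613 is split.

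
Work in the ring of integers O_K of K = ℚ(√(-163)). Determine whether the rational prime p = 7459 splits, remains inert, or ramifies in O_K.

7459 remains inert

-163 mod 4 = 1, hence disc K = -163 and O_K = ℤ[(1+√-163)/2].
7459 ∤ -163, so 7459 is unramified.
Compute (-163/7459) via Euler: 7296^((7459-1)/2) mod 7459 = 7458, so (-163/7459) = -1.
Legendre symbol -1 ⇒ 7459 is inert.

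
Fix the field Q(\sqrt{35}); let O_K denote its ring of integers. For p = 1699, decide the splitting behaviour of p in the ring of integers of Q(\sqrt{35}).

d = 35 ≡ 3 (mod 4), so O_K = ℤ[√35] and disc(K) = 4d = 140.
disc(K) = 140 is not divisible by 1699; 1699 is unramified.
Legendre symbol by Euler's criterion: (35/1699) ≡ 35^849 ≡ 1 (mod 1699), i.e. (35/1699) = 1.
d is a quadratic residue mod p, hence 1699 splits in O_K.

split — (1699) = 𝔭₁𝔭₂ with 𝔭₁ ≠ 𝔭₂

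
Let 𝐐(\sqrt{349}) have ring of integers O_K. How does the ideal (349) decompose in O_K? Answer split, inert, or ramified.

349 mod 4 = 1, hence disc K = 349 and O_K = ℤ[(1+√349)/2].
Ramification test: 349 | 349. The prime 349 ramifies in K.

p ramifies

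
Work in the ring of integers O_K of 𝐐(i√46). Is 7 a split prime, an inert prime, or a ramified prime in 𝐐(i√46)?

-46 mod 4 = 2, hence disc K = 4·(-46) = -184 and O_K = ℤ[√-46].
disc(K) = -184 is not divisible by 7; 7 is unramified.
Compute (-46/7) via Euler: 3^((7-1)/2) mod 7 = 6, so (-46/7) = -1.
d is a non-residue mod p, hence 7 remains inert in O_K.

inert — (7) stays prime in O_K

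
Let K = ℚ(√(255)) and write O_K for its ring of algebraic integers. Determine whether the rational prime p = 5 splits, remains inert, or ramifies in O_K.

p ramifies

255 mod 4 = 3, hence disc K = 4·255 = 1020 and O_K = ℤ[√255].
Ramification test: 5 | 1020. The prime 5 ramifies in K.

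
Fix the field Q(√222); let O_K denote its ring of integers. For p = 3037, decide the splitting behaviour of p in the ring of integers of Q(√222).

222 mod 4 = 2, hence disc K = 4·222 = 888 and O_K = ℤ[√222].
3037 ∤ 888, so 3037 is unramified.
Compute (222/3037) via Euler: 222^((3037-1)/2) mod 3037 = 3036, so (222/3037) = -1.
d is a non-residue mod p, hence 3037 remains inert in O_K.

inert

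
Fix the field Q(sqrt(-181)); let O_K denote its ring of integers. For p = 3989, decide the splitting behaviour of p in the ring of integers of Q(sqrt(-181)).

3989 remains inert

-181 mod 4 = 3, hence disc K = 4·(-181) = -724 and O_K = ℤ[√-181].
disc(K) = -724 is not divisible by 3989; 3989 is unramified.
Compute (-181/3989) via Euler: 3808^((3989-1)/2) mod 3989 = 3988, so (-181/3989) = -1.
d is a non-residue mod p, hence 3989 remains inert in O_K.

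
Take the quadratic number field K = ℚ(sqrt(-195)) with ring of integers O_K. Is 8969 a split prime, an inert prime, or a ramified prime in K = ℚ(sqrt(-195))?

8969 remains inert

-195 mod 4 = 1, hence disc K = -195 and O_K = ℤ[(1+√-195)/2].
Since gcd(8969, -195) = 1 the prime 8969 does not ramify.
Legendre symbol by Euler's criterion: (-195/8969) ≡ (-195)^4484 ≡ 8968 (mod 8969), i.e. (-195/8969) = -1.
(-195/8969) = -1, so 8969 is inert.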